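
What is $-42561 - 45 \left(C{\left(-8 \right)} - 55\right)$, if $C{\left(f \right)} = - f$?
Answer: $-40446$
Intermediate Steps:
$-42561 - 45 \left(C{\left(-8 \right)} - 55\right) = -42561 - 45 \left(\left(-1\right) \left(-8\right) - 55\right) = -42561 - 45 \left(8 - 55\right) = -42561 - -2115 = -42561 + 2115 = -40446$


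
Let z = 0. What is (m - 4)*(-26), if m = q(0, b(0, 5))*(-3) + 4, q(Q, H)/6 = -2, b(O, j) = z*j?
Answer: -936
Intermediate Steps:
b(O, j) = 0 (b(O, j) = 0*j = 0)
q(Q, H) = -12 (q(Q, H) = 6*(-2) = -12)
m = 40 (m = -12*(-3) + 4 = 36 + 4 = 40)
(m - 4)*(-26) = (40 - 4)*(-26) = 36*(-26) = -936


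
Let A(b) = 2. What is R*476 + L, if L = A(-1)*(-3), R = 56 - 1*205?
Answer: -70930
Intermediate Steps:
R = -149 (R = 56 - 205 = -149)
L = -6 (L = 2*(-3) = -6)
R*476 + L = -149*476 - 6 = -70924 - 6 = -70930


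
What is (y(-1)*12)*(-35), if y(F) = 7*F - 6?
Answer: 5460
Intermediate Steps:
y(F) = -6 + 7*F
(y(-1)*12)*(-35) = ((-6 + 7*(-1))*12)*(-35) = ((-6 - 7)*12)*(-35) = -13*12*(-35) = -156*(-35) = 5460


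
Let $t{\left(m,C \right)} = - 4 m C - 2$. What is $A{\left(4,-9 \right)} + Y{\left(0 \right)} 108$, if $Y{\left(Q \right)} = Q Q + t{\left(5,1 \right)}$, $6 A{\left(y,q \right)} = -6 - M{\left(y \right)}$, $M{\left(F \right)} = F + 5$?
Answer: $- \frac{4757}{2} \approx -2378.5$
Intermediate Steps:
$M{\left(F \right)} = 5 + F$
$t{\left(m,C \right)} = -2 - 4 C m$ ($t{\left(m,C \right)} = - 4 C m - 2 = -2 - 4 C m$)
$A{\left(y,q \right)} = - \frac{11}{6} - \frac{y}{6}$ ($A{\left(y,q \right)} = \frac{-6 - \left(5 + y\right)}{6} = \frac{-11 - y}{6} = - \frac{11}{6} - \frac{y}{6}$)
$Y{\left(Q \right)} = -22 + Q^{2}$ ($Y{\left(Q \right)} = Q Q - \left(2 + 4 \cdot 5\right) = Q^{2} - 22 = -22 + Q^{2}$)
$A{\left(4,-9 \right)} + Y{\left(0 \right)} 108 = \left(- \frac{11}{6} - \frac{2}{3}\right) + \left(-22 + 0^{2}\right) 108 = \left(- \frac{11}{6} - \frac{2}{3}\right) + \left(-22 + 0\right) 108 = - \frac{5}{2} - 2376 = - \frac{4757}{2}$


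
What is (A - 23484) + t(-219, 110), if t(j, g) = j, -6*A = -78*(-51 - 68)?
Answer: -25250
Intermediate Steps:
A = -1547 (A = -(-13)*(-51 - 68) = -(-13)*(-119) = -⅙*9282 = -1547)
(A - 23484) + t(-219, 110) = (-1547 - 23484) - 219 = -25031 - 219 = -25250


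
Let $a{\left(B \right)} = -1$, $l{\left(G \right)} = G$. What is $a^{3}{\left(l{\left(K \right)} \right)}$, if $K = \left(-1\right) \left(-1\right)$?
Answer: $-1$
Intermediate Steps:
$K = 1$
$a^{3}{\left(l{\left(K \right)} \right)} = \left(-1\right)^{3} = -1$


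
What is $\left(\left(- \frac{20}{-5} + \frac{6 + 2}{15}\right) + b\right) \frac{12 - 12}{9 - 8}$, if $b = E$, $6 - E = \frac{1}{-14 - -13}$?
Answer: $0$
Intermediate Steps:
$E = 7$ ($E = 6 - \frac{1}{-14 - -13} = 6 - \frac{1}{-14 + 13} = 6 - \frac{1}{-1} = 6 - -1 = 6 + 1 = 7$)
$b = 7$
$\left(\left(- \frac{20}{-5} + \frac{6 + 2}{15}\right) + b\right) \frac{12 - 12}{9 - 8} = \left(\left(- \frac{20}{-5} + \frac{6 + 2}{15}\right) + 7\right) \frac{12 - 12}{9 - 8} = \left(\left(\left(-20\right) \left(- \frac{1}{5}\right) + 8 \cdot \frac{1}{15}\right) + 7\right) \frac{0}{1} = \left(\left(4 + \frac{8}{15}\right) + 7\right) 0 \cdot 1 = \left(\frac{68}{15} + 7\right) 0 = \frac{173}{15} \cdot 0 = 0$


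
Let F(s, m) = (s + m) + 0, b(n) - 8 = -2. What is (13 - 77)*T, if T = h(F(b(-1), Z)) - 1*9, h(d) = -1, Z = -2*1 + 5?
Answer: 640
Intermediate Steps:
Z = 3 (Z = -2 + 5 = 3)
b(n) = 6 (b(n) = 8 - 2 = 6)
F(s, m) = m + s (F(s, m) = (m + s) + 0 = m + s)
T = -10 (T = -1 - 1*9 = -1 - 9 = -10)
(13 - 77)*T = (13 - 77)*(-10) = -64*(-10) = 640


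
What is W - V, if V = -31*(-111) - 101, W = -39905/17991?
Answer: -60129845/17991 ≈ -3342.2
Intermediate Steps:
W = -39905/17991 (W = -39905*1/17991 = -39905/17991 ≈ -2.2181)
V = 3340 (V = 3441 - 101 = 3340)
W - V = -39905/17991 - 1*3340 = -39905/17991 - 3340 = -60129845/17991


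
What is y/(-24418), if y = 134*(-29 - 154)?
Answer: 12261/12209 ≈ 1.0043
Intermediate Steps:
y = -24522 (y = 134*(-183) = -24522)
y/(-24418) = -24522/(-24418) = -24522*(-1/24418) = 12261/12209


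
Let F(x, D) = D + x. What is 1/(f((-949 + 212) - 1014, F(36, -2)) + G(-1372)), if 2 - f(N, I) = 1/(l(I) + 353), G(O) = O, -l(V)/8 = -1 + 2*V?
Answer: -183/250709 ≈ -0.00072993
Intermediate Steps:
l(V) = 8 - 16*V (l(V) = -8*(-1 + 2*V) = 8 - 16*V)
f(N, I) = 2 - 1/(361 - 16*I) (f(N, I) = 2 - 1/((8 - 16*I) + 353) = 2 - 1/(361 - 16*I))
1/(f((-949 + 212) - 1014, F(36, -2)) + G(-1372)) = 1/((-721 + 32*(-2 + 36))/(-361 + 16*(-2 + 36)) - 1372) = 1/((-721 + 32*34)/(-361 + 16*34) - 1372) = 1/((-721 + 1088)/(-361 + 544) - 1372) = 1/(367/183 - 1372) = 1/(-250709/183) = -183/250709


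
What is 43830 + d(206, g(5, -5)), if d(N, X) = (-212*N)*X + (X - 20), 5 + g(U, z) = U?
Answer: 43810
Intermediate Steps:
g(U, z) = -5 + U
d(N, X) = -20 + X - 212*N*X (d(N, X) = -212*N*X + (-20 + X) = -20 + X - 212*N*X)
43830 + d(206, g(5, -5)) = 43830 + (-20 + (-5 + 5) - 212*206*(-5 + 5)) = 43830 + (-20 + 0 - 212*206*0) = 43830 + (-20 + 0 + 0) = 43830 - 20 = 43810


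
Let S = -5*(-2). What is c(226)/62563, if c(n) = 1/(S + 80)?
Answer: 1/5630670 ≈ 1.7760e-7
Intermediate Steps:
S = 10
c(n) = 1/90 (c(n) = 1/(10 + 80) = 1/90)
c(226)/62563 = (1/90)/62563 = (1/90)*(1/62563) = 1/5630670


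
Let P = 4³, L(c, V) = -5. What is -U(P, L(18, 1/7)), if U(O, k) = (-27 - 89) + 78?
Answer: 38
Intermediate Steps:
P = 64
U(O, k) = -38 (U(O, k) = -116 + 78 = -38)
-U(P, L(18, 1/7)) = -1*(-38) = 38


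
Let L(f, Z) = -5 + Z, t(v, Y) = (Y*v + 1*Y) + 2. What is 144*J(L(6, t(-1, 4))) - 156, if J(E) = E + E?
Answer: -1020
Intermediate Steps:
t(v, Y) = 2 + Y + Y*v (t(v, Y) = (Y*v + Y) + 2 = (Y + Y*v) + 2 = 2 + Y + Y*v)
J(E) = 2*E
144*J(L(6, t(-1, 4))) - 156 = 144*(2*(-5 + (2 + 4 + 4*(-1)))) - 156 = 144*(2*(-5 + (2 + 4 - 4))) - 156 = 144*(2*(-5 + 2)) - 156 = 144*(2*(-3)) - 156 = 144*(-6) - 156 = -864 - 156 = -1020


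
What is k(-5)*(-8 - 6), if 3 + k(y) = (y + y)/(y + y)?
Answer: 28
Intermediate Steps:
k(y) = -2 (k(y) = -3 + (y + y)/(y + y) = -3 + (2*y)/((2*y)) = -3 + (2*y)*(1/(2*y)) = -3 + 1 = -2)
k(-5)*(-8 - 6) = -2*(-8 - 6) = -2*(-14) = 28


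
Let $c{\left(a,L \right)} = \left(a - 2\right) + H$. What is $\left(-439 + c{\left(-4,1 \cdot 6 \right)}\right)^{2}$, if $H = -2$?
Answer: $199809$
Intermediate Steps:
$c{\left(a,L \right)} = -4 + a$ ($c{\left(a,L \right)} = \left(a - 2\right) - 2 = \left(-2 + a\right) - 2 = -4 + a$)
$\left(-439 + c{\left(-4,1 \cdot 6 \right)}\right)^{2} = \left(-439 - 8\right)^{2} = \left(-447\right)^{2} = 199809$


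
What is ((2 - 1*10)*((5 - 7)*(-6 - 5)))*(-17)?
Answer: 2992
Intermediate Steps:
((2 - 1*10)*((5 - 7)*(-6 - 5)))*(-17) = ((2 - 10)*(-2*(-11)))*(-17) = -8*22*(-17) = -176*(-17) = 2992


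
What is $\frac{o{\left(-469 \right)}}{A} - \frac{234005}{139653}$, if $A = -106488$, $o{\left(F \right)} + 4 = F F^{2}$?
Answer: $\frac{1597991553461}{1652374296} \approx 967.09$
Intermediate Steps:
$o{\left(F \right)} = -4 + F^{3}$ ($o{\left(F \right)} = -4 + F F^{2} = -4 + F^{3}$)
$\frac{o{\left(-469 \right)}}{A} - \frac{234005}{139653} = \frac{-4 + \left(-469\right)^{3}}{-106488} - \frac{234005}{139653} = \left(-4 - 103161709\right) \left(- \frac{1}{106488}\right) - \frac{234005}{139653} = \left(-103161713\right) \left(- \frac{1}{106488}\right) - \frac{234005}{139653} = \frac{103161713}{106488} - \frac{234005}{139653} = \frac{1597991553461}{1652374296}$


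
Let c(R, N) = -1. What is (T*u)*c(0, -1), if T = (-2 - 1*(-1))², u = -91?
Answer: 91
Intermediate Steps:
T = 1 (T = (-2 + 1)² = (-1)² = 1)
(T*u)*c(0, -1) = (1*(-91))*(-1) = -91*(-1) = 91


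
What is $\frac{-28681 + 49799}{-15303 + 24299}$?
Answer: $\frac{10559}{4498} \approx 2.3475$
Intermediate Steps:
$\frac{-28681 + 49799}{-15303 + 24299} = \frac{21118}{8996} = 21118 \cdot \frac{1}{8996} = \frac{10559}{4498}$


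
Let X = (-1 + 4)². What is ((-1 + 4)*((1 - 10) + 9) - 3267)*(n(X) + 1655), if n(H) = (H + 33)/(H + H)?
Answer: -5414508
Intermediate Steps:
X = 9 (X = 3² = 9)
n(H) = (33 + H)/(2*H) (n(H) = (33 + H)/((2*H)) = (33 + H)*(1/(2*H)) = (33 + H)/(2*H))
((-1 + 4)*((1 - 10) + 9) - 3267)*(n(X) + 1655) = ((-1 + 4)*((1 - 10) + 9) - 3267)*((½)*(33 + 9)/9 + 1655) = (3*(-9 + 9) - 3267)*((½)*(⅑)*42 + 1655) = (3*0 - 3267)*(7/3 + 1655) = (0 - 3267)*(4972/3) = -3267*4972/3 = -5414508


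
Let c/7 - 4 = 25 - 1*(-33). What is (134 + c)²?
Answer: 322624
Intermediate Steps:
c = 434 (c = 28 + 7*(25 - 1*(-33)) = 28 + 7*(25 + 33) = 28 + 7*58 = 28 + 406 = 434)
(134 + c)² = (134 + 434)² = 568² = 322624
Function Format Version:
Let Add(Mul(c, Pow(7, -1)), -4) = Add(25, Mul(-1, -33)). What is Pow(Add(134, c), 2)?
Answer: 322624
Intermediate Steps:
c = 434 (c = Add(28, Mul(7, Add(25, Mul(-1, -33)))) = Add(28, Mul(7, Add(25, 33))) = Add(28, Mul(7, 58)) = Add(28, 406) = 434)
Pow(Add(134, c), 2) = Pow(Add(134, 434), 2) = Pow(568, 2) = 322624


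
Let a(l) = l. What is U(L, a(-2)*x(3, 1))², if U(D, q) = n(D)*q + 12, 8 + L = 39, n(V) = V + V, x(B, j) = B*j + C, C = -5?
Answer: 67600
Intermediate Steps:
x(B, j) = -5 + B*j (x(B, j) = B*j - 5 = -5 + B*j)
n(V) = 2*V
L = 31 (L = -8 + 39 = 31)
U(D, q) = 12 + 2*D*q (U(D, q) = (2*D)*q + 12 = 2*D*q + 12 = 12 + 2*D*q)
U(L, a(-2)*x(3, 1))² = (12 + 2*31*(-2*(-5 + 3*1)))² = (12 + 2*31*(-2*(-5 + 3)))² = (12 + 2*31*(-2*(-2)))² = (12 + 2*31*4)² = (12 + 248)² = 260² = 67600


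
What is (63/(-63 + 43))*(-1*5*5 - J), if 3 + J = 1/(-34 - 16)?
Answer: 69237/1000 ≈ 69.237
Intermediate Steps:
J = -151/50 (J = -3 + 1/(-34 - 16) = -3 + 1/(-50) = -3 - 1/50 = -151/50 ≈ -3.0200)
(63/(-63 + 43))*(-1*5*5 - J) = (63/(-63 + 43))*(-1*5*5 - 1*(-151/50)) = (63/(-20))*(-5*5 + 151/50) = (-1/20*63)*(-25 + 151/50) = -63/20*(-1099/50) = 69237/1000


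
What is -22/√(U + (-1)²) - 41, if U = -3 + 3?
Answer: -63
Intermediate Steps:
U = 0
-22/√(U + (-1)²) - 41 = -22/√(0 + (-1)²) - 41 = -22/√(0 + 1) - 41 = -22/√1 - 41 = -22/1 - 41 = 1*(-22) - 41 = -22 - 41 = -63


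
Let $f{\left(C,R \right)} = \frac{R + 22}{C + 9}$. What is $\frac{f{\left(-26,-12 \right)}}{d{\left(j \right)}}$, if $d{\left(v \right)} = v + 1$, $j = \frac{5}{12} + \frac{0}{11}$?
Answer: $- \frac{120}{289} \approx -0.41523$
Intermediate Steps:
$f{\left(C,R \right)} = \frac{22 + R}{9 + C}$
$j = \frac{5}{12}$ ($j = 5 \cdot \frac{1}{12} + 0 \cdot \frac{1}{11} = \frac{5}{12} + 0 = \frac{5}{12} \approx 0.41667$)
$d{\left(v \right)} = 1 + v$
$\frac{f{\left(-26,-12 \right)}}{d{\left(j \right)}} = \frac{\frac{1}{9 - 26} \left(22 - 12\right)}{1 + \frac{5}{12}} = \frac{\frac{1}{-17} \cdot 10}{\frac{17}{12}} = \left(- \frac{1}{17}\right) 10 \cdot \frac{12}{17} = \left(- \frac{10}{17}\right) \frac{12}{17} = - \frac{120}{289}$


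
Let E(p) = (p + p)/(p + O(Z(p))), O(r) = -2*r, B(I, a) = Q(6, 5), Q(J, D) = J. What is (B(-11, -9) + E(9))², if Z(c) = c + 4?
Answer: 7056/289 ≈ 24.415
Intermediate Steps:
B(I, a) = 6
Z(c) = 4 + c
E(p) = 2*p/(-8 - p) (E(p) = (p + p)/(p - 2*(4 + p)) = (2*p)/(p + (-8 - 2*p)) = (2*p)/(-8 - p) = 2*p/(-8 - p))
(B(-11, -9) + E(9))² = (6 + 2*9/(-8 - 1*9))² = (6 + 2*9/(-8 - 9))² = (6 + 2*9/(-17))² = (6 + 2*9*(-1/17))² = (6 - 18/17)² = (84/17)² = 7056/289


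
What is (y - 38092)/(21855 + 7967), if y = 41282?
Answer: 1595/14911 ≈ 0.10697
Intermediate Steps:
(y - 38092)/(21855 + 7967) = (41282 - 38092)/(21855 + 7967) = 3190/29822 = 3190*(1/29822) = 1595/14911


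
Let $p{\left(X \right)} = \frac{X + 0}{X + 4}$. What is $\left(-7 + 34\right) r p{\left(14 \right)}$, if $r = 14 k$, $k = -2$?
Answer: $-588$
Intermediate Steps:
$r = -28$ ($r = 14 \left(-2\right) = -28$)
$p{\left(X \right)} = \frac{X}{4 + X}$
$\left(-7 + 34\right) r p{\left(14 \right)} = \left(-7 + 34\right) \left(-28\right) \frac{14}{4 + 14} = 27 \left(-28\right) \frac{14}{18} = - 756 \cdot 14 \cdot \frac{1}{18} = \left(-756\right) \frac{7}{9} = -588$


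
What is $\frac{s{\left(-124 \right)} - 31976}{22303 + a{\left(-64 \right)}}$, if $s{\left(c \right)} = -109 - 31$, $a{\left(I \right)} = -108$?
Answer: $- \frac{32116}{22195} \approx -1.447$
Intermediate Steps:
$s{\left(c \right)} = -140$ ($s{\left(c \right)} = -109 - 31 = -140$)
$\frac{s{\left(-124 \right)} - 31976}{22303 + a{\left(-64 \right)}} = \frac{-140 - 31976}{22303 - 108} = - \frac{32116}{22195}$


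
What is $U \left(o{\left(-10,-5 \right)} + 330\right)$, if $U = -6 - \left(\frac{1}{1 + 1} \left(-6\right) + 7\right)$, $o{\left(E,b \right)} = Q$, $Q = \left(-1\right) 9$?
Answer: $-3210$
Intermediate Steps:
$Q = -9$
$o{\left(E,b \right)} = -9$
$U = -10$ ($U = -6 - \left(\frac{1}{2} \left(-6\right) + 7\right) = -6 - \left(-3 + 7\right) = -6 - 4 = -10$)
$U \left(o{\left(-10,-5 \right)} + 330\right) = - 10 \left(-9 + 330\right) = \left(-10\right) 321 = -3210$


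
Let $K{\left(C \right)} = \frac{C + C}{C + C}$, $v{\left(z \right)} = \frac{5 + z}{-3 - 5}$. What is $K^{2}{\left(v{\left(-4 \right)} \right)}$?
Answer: $1$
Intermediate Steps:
$v{\left(z \right)} = - \frac{5}{8} - \frac{z}{8}$ ($v{\left(z \right)} = \frac{5 + z}{-8} = \left(5 + z\right) \left(- \frac{1}{8}\right) = - \frac{5}{8} - \frac{z}{8}$)
$K{\left(C \right)} = 1$ ($K{\left(C \right)} = \frac{2 C}{2 C} = 2 C \frac{1}{2 C} = 1$)
$K^{2}{\left(v{\left(-4 \right)} \right)} = 1^{2} = 1$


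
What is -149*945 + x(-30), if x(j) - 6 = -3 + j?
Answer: -140832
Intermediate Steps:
x(j) = 3 + j (x(j) = 6 + (-3 + j) = 3 + j)
-149*945 + x(-30) = -149*945 + (3 - 30) = -140805 - 27 = -140832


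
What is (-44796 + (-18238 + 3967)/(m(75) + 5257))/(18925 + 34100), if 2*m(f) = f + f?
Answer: -79622181/94243100 ≈ -0.84486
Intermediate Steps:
m(f) = f (m(f) = (f + f)/2 = (2*f)/2 = f)
(-44796 + (-18238 + 3967)/(m(75) + 5257))/(18925 + 34100) = (-44796 + (-18238 + 3967)/(75 + 5257))/(18925 + 34100) = (-44796 - 14271/5332)/53025 = (-44796 - 14271*1/5332)*(1/53025) = (-44796 - 14271/5332)*(1/53025) = -238866543/5332*1/53025 = -79622181/94243100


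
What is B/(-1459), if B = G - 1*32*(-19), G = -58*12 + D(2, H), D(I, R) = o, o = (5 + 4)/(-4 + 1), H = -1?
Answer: 91/1459 ≈ 0.062371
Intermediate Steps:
o = -3 (o = 9/(-3) = 9*(-⅓) = -3)
D(I, R) = -3
G = -699 (G = -58*12 - 3 = -696 - 3 = -699)
B = -91 (B = -699 - 1*32*(-19) = -699 - 32*(-19) = -699 - 1*(-608) = -699 + 608 = -91)
B/(-1459) = -91/(-1459) = -91*(-1/1459) = 91/1459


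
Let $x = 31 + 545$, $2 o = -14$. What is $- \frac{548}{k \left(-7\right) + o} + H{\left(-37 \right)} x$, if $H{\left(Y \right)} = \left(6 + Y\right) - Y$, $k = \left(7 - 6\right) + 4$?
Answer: $\frac{72850}{21} \approx 3469.0$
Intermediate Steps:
$o = -7$ ($o = \frac{1}{2} \left(-14\right) = -7$)
$x = 576$
$k = 5$ ($k = 1 + 4 = 5$)
$H{\left(Y \right)} = 6$
$- \frac{548}{k \left(-7\right) + o} + H{\left(-37 \right)} x = - \frac{548}{5 \left(-7\right) - 7} + 6 \cdot 576 = - \frac{548}{-35 - 7} + 3456 = - \frac{548}{-42} + 3456 = \left(-548\right) \left(- \frac{1}{42}\right) + 3456 = \frac{274}{21} + 3456 = \frac{72850}{21}$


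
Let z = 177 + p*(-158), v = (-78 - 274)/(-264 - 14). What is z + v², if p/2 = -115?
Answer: 705575933/19321 ≈ 36519.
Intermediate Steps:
p = -230 (p = 2*(-115) = -230)
v = 176/139 (v = -352/(-278) = -352*(-1/278) = 176/139 ≈ 1.2662)
z = 36517 (z = 177 - 230*(-158) = 177 + 36340 = 36517)
z + v² = 36517 + (176/139)² = 36517 + 30976/19321 = 705575933/19321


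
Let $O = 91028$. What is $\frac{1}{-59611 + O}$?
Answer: $\frac{1}{31417} \approx 3.183 \cdot 10^{-5}$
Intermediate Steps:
$\frac{1}{-59611 + O} = \frac{1}{-59611 + 91028} = \frac{1}{31417}$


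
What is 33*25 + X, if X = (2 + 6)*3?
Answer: 849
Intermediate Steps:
X = 24 (X = 8*3 = 24)
33*25 + X = 33*25 + 24 = 825 + 24 = 849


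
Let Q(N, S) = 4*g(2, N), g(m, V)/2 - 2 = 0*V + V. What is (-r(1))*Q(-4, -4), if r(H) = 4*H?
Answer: 64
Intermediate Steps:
g(m, V) = 4 + 2*V (g(m, V) = 4 + 2*(0*V + V) = 4 + 2*(0 + V) = 4 + 2*V)
Q(N, S) = 16 + 8*N (Q(N, S) = 4*(4 + 2*N) = 16 + 8*N)
(-r(1))*Q(-4, -4) = (-4)*(16 + 8*(-4)) = (-1*4)*(16 - 32) = -4*(-16) = 64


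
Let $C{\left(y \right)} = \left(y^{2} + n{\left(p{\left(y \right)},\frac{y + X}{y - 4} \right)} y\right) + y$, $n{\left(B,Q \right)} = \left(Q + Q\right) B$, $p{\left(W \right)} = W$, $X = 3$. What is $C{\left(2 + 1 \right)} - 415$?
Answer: $-511$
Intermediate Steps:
$n{\left(B,Q \right)} = 2 B Q$ ($n{\left(B,Q \right)} = 2 Q B = 2 B Q$)
$C{\left(y \right)} = y + y^{2} + \frac{2 y^{2} \left(3 + y\right)}{-4 + y}$ ($C{\left(y \right)} = \left(y^{2} + 2 y \frac{y + 3}{y - 4} y\right) + y = \left(y^{2} + 2 y \frac{3 + y}{-4 + y} y\right) + y = \left(y^{2} + \frac{2 y \left(3 + y\right)}{-4 + y} y\right) + y = \left(y^{2} + \frac{2 y^{2} \left(3 + y\right)}{-4 + y}\right) + y = y + y^{2} + \frac{2 y^{2} \left(3 + y\right)}{-4 + y}$)
$C{\left(2 + 1 \right)} - 415 = \frac{\left(2 + 1\right) \left(-4 + 3 \left(2 + 1\right) + 3 \left(2 + 1\right)^{2}\right)}{-4 + \left(2 + 1\right)} - 415 = \frac{3 \left(-4 + 3 \cdot 3 + 3 \cdot 3^{2}\right)}{-4 + 3} - 415 = \frac{3 \left(-4 + 9 + 3 \cdot 9\right)}{-1} - 415 = 3 \left(-1\right) \left(-4 + 9 + 27\right) - 415 = 3 \left(-1\right) 32 - 415 = -96 - 415 = -511$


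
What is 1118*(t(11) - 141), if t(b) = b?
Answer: -145340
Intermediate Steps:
1118*(t(11) - 141) = 1118*(11 - 141) = 1118*(-130) = -145340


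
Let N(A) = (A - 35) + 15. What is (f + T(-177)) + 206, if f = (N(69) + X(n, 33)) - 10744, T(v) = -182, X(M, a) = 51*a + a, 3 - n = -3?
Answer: -8955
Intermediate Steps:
n = 6 (n = 3 - 1*(-3) = 3 + 3 = 6)
X(M, a) = 52*a
N(A) = -20 + A (N(A) = (-35 + A) + 15 = -20 + A)
f = -8979 (f = ((-20 + 69) + 52*33) - 10744 = (49 + 1716) - 10744 = 1765 - 10744 = -8979)
(f + T(-177)) + 206 = (-8979 - 182) + 206 = -9161 + 206 = -8955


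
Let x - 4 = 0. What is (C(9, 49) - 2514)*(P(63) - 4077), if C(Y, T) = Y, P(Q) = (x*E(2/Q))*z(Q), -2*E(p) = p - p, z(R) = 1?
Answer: 10212885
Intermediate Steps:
x = 4 (x = 4 + 0 = 4)
E(p) = 0 (E(p) = -(p - p)/2 = -½*0 = 0)
P(Q) = 0 (P(Q) = (4*0)*1 = 0*1 = 0)
(C(9, 49) - 2514)*(P(63) - 4077) = (9 - 2514)*(0 - 4077) = -2505*(-4077) = 10212885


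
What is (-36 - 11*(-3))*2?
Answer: -6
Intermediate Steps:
(-36 - 11*(-3))*2 = (-36 + 33)*2 = -3*2 = -6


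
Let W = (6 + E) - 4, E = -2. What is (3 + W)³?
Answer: 27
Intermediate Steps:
W = 0 (W = (6 - 2) - 4 = 4 - 4 = 0)
(3 + W)³ = (3 + 0)³ = 3³ = 27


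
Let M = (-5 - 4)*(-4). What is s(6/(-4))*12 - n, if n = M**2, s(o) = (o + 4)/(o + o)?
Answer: -1306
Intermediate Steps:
M = 36 (M = -9*(-4) = 36)
s(o) = (4 + o)/(2*o) (s(o) = (4 + o)/((2*o)) = (4 + o)*(1/(2*o)) = (4 + o)/(2*o))
n = 1296 (n = 36**2 = 1296)
s(6/(-4))*12 - n = ((4 + 6/(-4))/(2*((6/(-4)))))*12 - 1*1296 = ((4 + 6*(-1/4))/(2*((6*(-1/4)))))*12 - 1296 = ((4 - 3/2)/(2*(-3/2)))*12 - 1296 = ((1/2)*(-2/3)*(5/2))*12 - 1296 = -5/6*12 - 1296 = -10 - 1296 = -1306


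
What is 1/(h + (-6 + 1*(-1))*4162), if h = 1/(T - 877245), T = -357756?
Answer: -1235001/35980519135 ≈ -3.4324e-5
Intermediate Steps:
h = -1/1235001 (h = 1/(-357756 - 877245) = 1/(-1235001) = -1/1235001 ≈ -8.0972e-7)
1/(h + (-6 + 1*(-1))*4162) = 1/(-1/1235001 + (-6 + 1*(-1))*4162) = 1/(-1/1235001 + (-6 - 1)*4162) = 1/(-1/1235001 - 7*4162) = 1/(-1/1235001 - 29134) = 1/(-35980519135/1235001) = -1235001/35980519135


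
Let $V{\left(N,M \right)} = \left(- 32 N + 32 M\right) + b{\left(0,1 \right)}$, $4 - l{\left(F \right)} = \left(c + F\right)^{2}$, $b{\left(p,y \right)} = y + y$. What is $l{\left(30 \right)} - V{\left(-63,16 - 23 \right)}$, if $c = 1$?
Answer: $-2751$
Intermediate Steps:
$b{\left(p,y \right)} = 2 y$
$l{\left(F \right)} = 4 - \left(1 + F\right)^{2}$
$V{\left(N,M \right)} = 2 - 32 N + 32 M$ ($V{\left(N,M \right)} = \left(- 32 N + 32 M\right) + 2 \cdot 1 = \left(- 32 N + 32 M\right) + 2 = 2 - 32 N + 32 M$)
$l{\left(30 \right)} - V{\left(-63,16 - 23 \right)} = \left(4 - \left(1 + 30\right)^{2}\right) - \left(2 - -2016 + 32 \left(16 - 23\right)\right) = \left(4 - 31^{2}\right) - \left(2 + 2016 + 32 \left(-7\right)\right) = \left(4 - 961\right) - \left(2 + 2016 - 224\right) = \left(4 - 961\right) - 1794 = -957 - 1794 = -2751$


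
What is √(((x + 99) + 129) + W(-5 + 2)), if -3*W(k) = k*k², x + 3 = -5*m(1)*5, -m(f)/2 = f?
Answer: 2*√71 ≈ 16.852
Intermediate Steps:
m(f) = -2*f
x = 47 (x = -3 - (-10)*5 = -3 - 5*(-2)*5 = -3 + 10*5 = -3 + 50 = 47)
W(k) = -k³/3 (W(k) = -k*k²/3 = -k³/3)
√(((x + 99) + 129) + W(-5 + 2)) = √(((47 + 99) + 129) - (-5 + 2)³/3) = √((146 + 129) - ⅓*(-3)³) = √(275 - ⅓*(-27)) = √(275 + 9) = √284 = 2*√71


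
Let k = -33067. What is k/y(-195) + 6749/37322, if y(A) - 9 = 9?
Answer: -308501273/167949 ≈ -1836.9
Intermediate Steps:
y(A) = 18 (y(A) = 9 + 9 = 18)
k/y(-195) + 6749/37322 = -33067/18 + 6749/37322 = -308501273/167949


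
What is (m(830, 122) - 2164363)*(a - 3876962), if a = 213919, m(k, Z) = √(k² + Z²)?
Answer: 7928154736609 - 7326086*√175946 ≈ 7.9251e+12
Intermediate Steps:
m(k, Z) = √(Z² + k²)
(m(830, 122) - 2164363)*(a - 3876962) = (√(122² + 830²) - 2164363)*(213919 - 3876962) = (√(14884 + 688900) - 2164363)*(-3663043) = (√703784 - 2164363)*(-3663043) = (2*√175946 - 2164363)*(-3663043) = (-2164363 + 2*√175946)*(-3663043) = 7928154736609 - 7326086*√175946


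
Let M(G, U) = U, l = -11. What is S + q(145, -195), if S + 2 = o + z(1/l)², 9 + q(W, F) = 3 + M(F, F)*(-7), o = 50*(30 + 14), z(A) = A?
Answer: 430398/121 ≈ 3557.0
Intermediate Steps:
o = 2200 (o = 50*44 = 2200)
q(W, F) = -6 - 7*F (q(W, F) = -9 + (3 + F*(-7)) = -9 + (3 - 7*F) = -6 - 7*F)
S = 265959/121 (S = -2 + (2200 + (1/(-11))²) = -2 + (2200 + (-1/11)²) = -2 + (2200 + 1/121) = -2 + 266201/121 = 265959/121 ≈ 2198.0)
S + q(145, -195) = 265959/121 + (-6 - 7*(-195)) = 265959/121 + (-6 + 1365) = 265959/121 + 1359 = 430398/121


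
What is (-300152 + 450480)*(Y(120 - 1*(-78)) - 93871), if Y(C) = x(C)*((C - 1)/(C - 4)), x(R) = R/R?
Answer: -1368794842428/97 ≈ -1.4111e+10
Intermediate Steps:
x(R) = 1
Y(C) = (-1 + C)/(-4 + C) (Y(C) = 1*((C - 1)/(C - 4)) = 1*((-1 + C)/(-4 + C)) = (-1 + C)/(-4 + C))
(-300152 + 450480)*(Y(120 - 1*(-78)) - 93871) = (-300152 + 450480)*((-1 + (120 - 1*(-78)))/(-4 + (120 - 1*(-78))) - 93871) = 150328*((-1 + (120 + 78))/(-4 + (120 + 78)) - 93871) = 150328*((-1 + 198)/(-4 + 198) - 93871) = 150328*(197/194 - 93871) = 150328*(-18210777/194) = -1368794842428/97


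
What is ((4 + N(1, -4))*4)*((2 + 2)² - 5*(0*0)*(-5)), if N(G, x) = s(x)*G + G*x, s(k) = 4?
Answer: 256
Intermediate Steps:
N(G, x) = 4*G + G*x
((4 + N(1, -4))*4)*((2 + 2)² - 5*(0*0)*(-5)) = ((4 + 1*(4 - 4))*4)*((2 + 2)² - 5*(0*0)*(-5)) = ((4 + 1*0)*4)*(4² - 5*0*(-5)) = ((4 + 0)*4)*(16 - 0*(-5)) = (4*4)*(16 - 1*0) = 16*(16 + 0) = 16*16 = 256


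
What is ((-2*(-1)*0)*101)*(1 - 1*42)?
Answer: 0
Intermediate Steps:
((-2*(-1)*0)*101)*(1 - 1*42) = ((2*0)*101)*(1 - 42) = (0*101)*(-41) = 0*(-41) = 0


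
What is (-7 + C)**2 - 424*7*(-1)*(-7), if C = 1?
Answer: -20740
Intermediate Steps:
(-7 + C)**2 - 424*7*(-1)*(-7) = (-7 + 1)**2 - 424*7*(-1)*(-7) = (-6)**2 - (-2968)*(-7) = 36 - 424*49 = 36 - 20776 = -20740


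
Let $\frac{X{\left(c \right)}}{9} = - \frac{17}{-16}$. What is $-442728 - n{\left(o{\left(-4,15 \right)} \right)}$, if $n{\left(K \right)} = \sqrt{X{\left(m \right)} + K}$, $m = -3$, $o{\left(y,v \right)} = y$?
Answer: $-442728 - \frac{\sqrt{89}}{4} \approx -4.4273 \cdot 10^{5}$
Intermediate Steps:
$X{\left(c \right)} = \frac{153}{16}$ ($X{\left(c \right)} = 9 \left(- \frac{17}{-16}\right) = 9 \left(\left(-17\right) \left(- \frac{1}{16}\right)\right) = 9 \cdot \frac{17}{16} = \frac{153}{16}$)
$n{\left(K \right)} = \sqrt{\frac{153}{16} + K}$
$-442728 - n{\left(o{\left(-4,15 \right)} \right)} = -442728 - \frac{\sqrt{153 + 16 \left(-4\right)}}{4} = -442728 - \frac{\sqrt{153 - 64}}{4} = -442728 - \frac{\sqrt{89}}{4}$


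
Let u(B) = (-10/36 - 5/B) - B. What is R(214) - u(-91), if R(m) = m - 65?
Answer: 95369/1638 ≈ 58.223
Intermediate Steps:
R(m) = -65 + m
u(B) = -5/18 - B - 5/B (u(B) = (-10*1/36 - 5/B) - B = (-5/18 - 5/B) - B = -5/18 - B - 5/B)
R(214) - u(-91) = (-65 + 214) - (-5/18 - 1*(-91) - 5/(-91)) = 149 - (-5/18 + 91 - 5*(-1/91)) = 149 - (-5/18 + 91 + 5/91) = 149 - 1*148693/1638 = 149 - 148693/1638 = 95369/1638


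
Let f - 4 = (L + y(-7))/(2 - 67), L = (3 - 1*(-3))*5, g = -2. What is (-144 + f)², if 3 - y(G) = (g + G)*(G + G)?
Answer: 81126049/4225 ≈ 19201.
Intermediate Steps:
y(G) = 3 - 2*G*(-2 + G) (y(G) = 3 - (-2 + G)*(G + G) = 3 - (-2 + G)*2*G = 3 - 2*G*(-2 + G))
L = 30 (L = (3 + 3)*5 = 6*5 = 30)
f = 353/65 (f = 4 + (30 + (3 - 2*(-7)² + 4*(-7)))/(2 - 67) = 4 + (30 + (3 - 2*49 - 28))/(-65) = 4 + (30 + (3 - 98 - 28))*(-1/65) = 4 + (30 - 123)*(-1/65) = 4 - 93*(-1/65) = 4 + 93/65 = 353/65 ≈ 5.4308)
(-144 + f)² = (-144 + 353/65)² = (-9007/65)² = 81126049/4225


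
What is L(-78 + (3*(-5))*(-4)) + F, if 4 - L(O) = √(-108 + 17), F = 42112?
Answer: 42116 - I*√91 ≈ 42116.0 - 9.5394*I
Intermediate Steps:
L(O) = 4 - I*√91 (L(O) = 4 - √(-108 + 17) = 4 - √(-91) = 4 - I*√91)
L(-78 + (3*(-5))*(-4)) + F = (4 - I*√91) + 42112 = 42116 - I*√91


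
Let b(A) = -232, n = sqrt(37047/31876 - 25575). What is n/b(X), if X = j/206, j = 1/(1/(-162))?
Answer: -I*sqrt(6496262282757)/3697616 ≈ -0.6893*I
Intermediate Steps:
j = -162 (j = 1/(-1/162) = -162)
n = I*sqrt(6496262282757)/15938 (n = sqrt(37047*(1/31876) - 25575) = sqrt(37047/31876 - 25575) = sqrt(-815191653/31876) = I*sqrt(6496262282757)/15938 ≈ 159.92*I)
X = -81/103 (X = -162/206 = -162*1/206 = -81/103 ≈ -0.78641)
n/b(X) = (I*sqrt(6496262282757)/15938)/(-232) = (I*sqrt(6496262282757)/15938)*(-1/232) = -I*sqrt(6496262282757)/3697616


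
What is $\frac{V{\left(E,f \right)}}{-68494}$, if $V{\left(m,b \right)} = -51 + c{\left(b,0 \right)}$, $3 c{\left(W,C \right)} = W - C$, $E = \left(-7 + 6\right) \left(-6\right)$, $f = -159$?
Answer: $\frac{52}{34247} \approx 0.0015184$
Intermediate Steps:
$E = 6$ ($E = \left(-1\right) \left(-6\right) = 6$)
$c{\left(W,C \right)} = - \frac{C}{3} + \frac{W}{3}$ ($c{\left(W,C \right)} = \frac{W - C}{3} = - \frac{C}{3} + \frac{W}{3}$)
$V{\left(m,b \right)} = -51 + \frac{b}{3}$ ($V{\left(m,b \right)} = -51 + \left(\left(- \frac{1}{3}\right) 0 + \frac{b}{3}\right) = -51 + \left(0 + \frac{b}{3}\right) = -51 + \frac{b}{3}$)
$\frac{V{\left(E,f \right)}}{-68494} = \frac{-51 + \frac{1}{3} \left(-159\right)}{-68494} = \left(-51 - 53\right) \left(- \frac{1}{68494}\right) = \left(-104\right) \left(- \frac{1}{68494}\right) = \frac{52}{34247}$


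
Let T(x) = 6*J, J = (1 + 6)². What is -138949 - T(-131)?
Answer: -139243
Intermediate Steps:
J = 49 (J = 7² = 49)
T(x) = 294 (T(x) = 6*49 = 294)
-138949 - T(-131) = -138949 - 1*294 = -138949 - 294 = -139243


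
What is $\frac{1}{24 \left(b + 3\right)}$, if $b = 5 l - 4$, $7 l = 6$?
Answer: $\frac{7}{552} \approx 0.012681$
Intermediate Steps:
$l = \frac{6}{7}$ ($l = \frac{1}{7} \cdot 6 = \frac{6}{7} \approx 0.85714$)
$b = \frac{2}{7}$ ($b = 5 \cdot \frac{6}{7} - 4 = \frac{30}{7} - 4 = \frac{2}{7} \approx 0.28571$)
$\frac{1}{24 \left(b + 3\right)} = \frac{1}{24 \left(\frac{2}{7} + 3\right)} = \frac{1}{24 \cdot \frac{23}{7}} = \frac{1}{\frac{552}{7}} = \frac{7}{552}$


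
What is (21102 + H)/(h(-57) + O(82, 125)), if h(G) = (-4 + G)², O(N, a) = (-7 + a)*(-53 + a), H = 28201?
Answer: 49303/12217 ≈ 4.0356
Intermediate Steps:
O(N, a) = (-53 + a)*(-7 + a)
(21102 + H)/(h(-57) + O(82, 125)) = (21102 + 28201)/((-4 - 57)² + (371 + 125² - 60*125)) = 49303/((-61)² + (371 + 15625 - 7500)) = 49303/(3721 + 8496) = 49303/12217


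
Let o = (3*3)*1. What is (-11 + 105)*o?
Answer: 846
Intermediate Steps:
o = 9 (o = 9*1 = 9)
(-11 + 105)*o = (-11 + 105)*9 = 94*9 = 846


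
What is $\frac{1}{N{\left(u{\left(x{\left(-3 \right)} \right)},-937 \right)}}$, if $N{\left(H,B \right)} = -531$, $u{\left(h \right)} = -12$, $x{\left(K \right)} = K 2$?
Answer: $- \frac{1}{531} \approx -0.0018832$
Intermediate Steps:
$x{\left(K \right)} = 2 K$
$\frac{1}{N{\left(u{\left(x{\left(-3 \right)} \right)},-937 \right)}} = \frac{1}{-531} = - \frac{1}{531}$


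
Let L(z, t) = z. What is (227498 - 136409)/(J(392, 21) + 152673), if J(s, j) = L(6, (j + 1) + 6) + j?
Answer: 30363/50900 ≈ 0.59652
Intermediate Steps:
J(s, j) = 6 + j
(227498 - 136409)/(J(392, 21) + 152673) = (227498 - 136409)/((6 + 21) + 152673) = 91089/(27 + 152673) = 91089/152700 = 91089*(1/152700) = 30363/50900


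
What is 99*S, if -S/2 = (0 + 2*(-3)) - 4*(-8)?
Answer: -5148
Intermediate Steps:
S = -52 (S = -2*((0 + 2*(-3)) - 4*(-8)) = -2*((0 - 6) + 32) = -2*(-6 + 32) = -2*26 = -52)
99*S = 99*(-52) = -5148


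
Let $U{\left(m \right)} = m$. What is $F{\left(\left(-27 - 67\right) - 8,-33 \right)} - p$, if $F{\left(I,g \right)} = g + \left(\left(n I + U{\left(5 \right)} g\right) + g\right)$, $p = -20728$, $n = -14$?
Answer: $21925$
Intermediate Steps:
$F{\left(I,g \right)} = - 14 I + 7 g$ ($F{\left(I,g \right)} = g + \left(\left(- 14 I + 5 g\right) + g\right) = g - \left(- 6 g + 14 I\right) = - 14 I + 7 g$)
$F{\left(\left(-27 - 67\right) - 8,-33 \right)} - p = \left(- 14 \left(\left(-27 - 67\right) - 8\right) + 7 \left(-33\right)\right) - -20728 = \left(- 14 \left(-94 - 8\right) - 231\right) + 20728 = \left(\left(-14\right) \left(-102\right) - 231\right) + 20728 = \left(1428 - 231\right) + 20728 = 1197 + 20728 = 21925$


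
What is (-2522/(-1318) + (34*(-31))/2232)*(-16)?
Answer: -136772/5931 ≈ -23.061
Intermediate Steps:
(-2522/(-1318) + (34*(-31))/2232)*(-16) = (-2522*(-1/1318) - 1054*1/2232)*(-16) = (1261/659 - 17/36)*(-16) = (34193/23724)*(-16) = -136772/5931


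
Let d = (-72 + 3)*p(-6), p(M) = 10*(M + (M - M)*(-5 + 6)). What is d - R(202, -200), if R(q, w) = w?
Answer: 4340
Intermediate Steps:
p(M) = 10*M (p(M) = 10*(M + 0*1) = 10*(M + 0) = 10*M)
d = 4140 (d = (-72 + 3)*(10*(-6)) = -69*(-60) = 4140)
d - R(202, -200) = 4140 - 1*(-200) = 4140 + 200 = 4340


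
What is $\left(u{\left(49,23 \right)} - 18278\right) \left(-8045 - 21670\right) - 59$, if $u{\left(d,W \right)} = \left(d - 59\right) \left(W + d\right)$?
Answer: $564525511$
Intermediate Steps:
$u{\left(d,W \right)} = \left(-59 + d\right) \left(W + d\right)$
$\left(u{\left(49,23 \right)} - 18278\right) \left(-8045 - 21670\right) - 59 = \left(\left(49^{2} - 1357 - 2891 + 23 \cdot 49\right) - 18278\right) \left(-8045 - 21670\right) - 59 = \left(\left(2401 - 1357 - 2891 + 1127\right) - 18278\right) \left(-29715\right) - 59 = \left(-720 - 18278\right) \left(-29715\right) - 59 = \left(-18998\right) \left(-29715\right) - 59 = 564525570 - 59 = 564525511$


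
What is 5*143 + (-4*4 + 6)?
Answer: 705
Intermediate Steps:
5*143 + (-4*4 + 6) = 715 + (-16 + 6) = 715 - 10 = 705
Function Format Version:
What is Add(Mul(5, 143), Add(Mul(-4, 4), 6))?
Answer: 705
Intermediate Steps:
Add(Mul(5, 143), Add(Mul(-4, 4), 6)) = Add(715, Add(-16, 6)) = Add(715, -10) = 705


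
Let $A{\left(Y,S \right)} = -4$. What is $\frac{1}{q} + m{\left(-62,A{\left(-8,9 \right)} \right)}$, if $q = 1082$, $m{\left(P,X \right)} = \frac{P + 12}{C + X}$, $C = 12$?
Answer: $- \frac{13523}{2164} \approx -6.2491$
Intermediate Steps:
$m{\left(P,X \right)} = \frac{12 + P}{12 + X}$ ($m{\left(P,X \right)} = \frac{P + 12}{12 + X} = \frac{12 + P}{12 + X}$)
$\frac{1}{q} + m{\left(-62,A{\left(-8,9 \right)} \right)} = \frac{1}{1082} + \frac{12 - 62}{12 - 4} = \frac{1}{1082} + \frac{1}{8} \left(-50\right) = \frac{1}{1082} - \frac{25}{4} = - \frac{13523}{2164}$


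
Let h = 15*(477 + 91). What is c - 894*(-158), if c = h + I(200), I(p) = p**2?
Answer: 189772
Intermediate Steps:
h = 8520 (h = 15*568 = 8520)
c = 48520 (c = 8520 + 200**2 = 8520 + 40000 = 48520)
c - 894*(-158) = 48520 - 894*(-158) = 48520 - 1*(-141252) = 48520 + 141252 = 189772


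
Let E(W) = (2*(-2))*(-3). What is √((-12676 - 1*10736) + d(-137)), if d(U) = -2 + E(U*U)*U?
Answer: I*√25058 ≈ 158.3*I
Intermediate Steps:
E(W) = 12 (E(W) = -4*(-3) = 12)
d(U) = -2 + 12*U
√((-12676 - 1*10736) + d(-137)) = √((-12676 - 1*10736) + (-2 + 12*(-137))) = √((-12676 - 10736) + (-2 - 1644)) = √(-23412 - 1646) = √(-25058) = I*√25058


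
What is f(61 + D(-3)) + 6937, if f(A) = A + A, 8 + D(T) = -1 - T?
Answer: 7047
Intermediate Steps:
D(T) = -9 - T (D(T) = -8 + (-1 - T) = -9 - T)
f(A) = 2*A
f(61 + D(-3)) + 6937 = 2*(61 + (-9 - 1*(-3))) + 6937 = 2*(61 + (-9 + 3)) + 6937 = 2*(61 - 6) + 6937 = 2*55 + 6937 = 110 + 6937 = 7047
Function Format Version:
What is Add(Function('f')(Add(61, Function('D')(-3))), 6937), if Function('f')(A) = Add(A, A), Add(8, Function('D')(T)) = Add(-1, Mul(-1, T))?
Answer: 7047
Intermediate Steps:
Function('D')(T) = Add(-9, Mul(-1, T)) (Function('D')(T) = Add(-8, Add(-1, Mul(-1, T))) = Add(-9, Mul(-1, T)))
Function('f')(A) = Mul(2, A)
Add(Function('f')(Add(61, Function('D')(-3))), 6937) = Add(Mul(2, Add(61, Add(-9, Mul(-1, -3)))), 6937) = Add(Mul(2, Add(61, Add(-9, 3))), 6937) = Add(Mul(2, Add(61, -6)), 6937) = Add(Mul(2, 55), 6937) = Add(110, 6937) = 7047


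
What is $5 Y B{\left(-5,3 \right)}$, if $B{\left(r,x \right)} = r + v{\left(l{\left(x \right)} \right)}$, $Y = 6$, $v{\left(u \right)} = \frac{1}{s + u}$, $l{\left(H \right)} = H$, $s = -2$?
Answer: $-120$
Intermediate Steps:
$v{\left(u \right)} = \frac{1}{-2 + u}$
$B{\left(r,x \right)} = r + \frac{1}{-2 + x}$
$5 Y B{\left(-5,3 \right)} = 5 \cdot 6 \frac{1 - 5 \left(-2 + 3\right)}{-2 + 3} = 30 \frac{1 - 5}{1} = 30 \cdot 1 \left(1 - 5\right) = 30 \cdot 1 \left(-4\right) = 30 \left(-4\right) = -120$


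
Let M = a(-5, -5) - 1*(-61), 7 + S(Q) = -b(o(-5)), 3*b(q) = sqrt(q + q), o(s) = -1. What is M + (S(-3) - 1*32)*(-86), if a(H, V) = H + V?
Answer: 3405 + 86*I*sqrt(2)/3 ≈ 3405.0 + 40.541*I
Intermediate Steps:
b(q) = sqrt(2)*sqrt(q)/3 (b(q) = sqrt(q + q)/3 = sqrt(2*q)/3 = (sqrt(2)*sqrt(q))/3 = sqrt(2)*sqrt(q)/3)
S(Q) = -7 - I*sqrt(2)/3 (S(Q) = -7 - sqrt(2)*sqrt(-1)/3 = -7 - sqrt(2)*I/3 = -7 - I*sqrt(2)/3)
M = 51 (M = (-5 - 5) - 1*(-61) = -10 + 61 = 51)
M + (S(-3) - 1*32)*(-86) = 51 + ((-7 - I*sqrt(2)/3) - 1*32)*(-86) = 51 + ((-7 - I*sqrt(2)/3) - 32)*(-86) = 51 + (-39 - I*sqrt(2)/3)*(-86) = 51 + (3354 + 86*I*sqrt(2)/3) = 3405 + 86*I*sqrt(2)/3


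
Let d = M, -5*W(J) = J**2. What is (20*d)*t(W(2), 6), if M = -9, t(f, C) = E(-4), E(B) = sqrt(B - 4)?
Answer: -360*I*sqrt(2) ≈ -509.12*I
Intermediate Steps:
E(B) = sqrt(-4 + B)
W(J) = -J**2/5
t(f, C) = 2*I*sqrt(2) (t(f, C) = sqrt(-4 - 4) = sqrt(-8) = 2*I*sqrt(2))
d = -9
(20*d)*t(W(2), 6) = (20*(-9))*(2*I*sqrt(2)) = -360*I*sqrt(2)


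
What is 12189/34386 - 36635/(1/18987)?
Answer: -7972838191127/11462 ≈ -6.9559e+8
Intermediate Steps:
12189/34386 - 36635/(1/18987) = 12189*(1/34386) - 36635/1/18987 = 4063/11462 - 36635*18987 = 4063/11462 - 695588745 = -7972838191127/11462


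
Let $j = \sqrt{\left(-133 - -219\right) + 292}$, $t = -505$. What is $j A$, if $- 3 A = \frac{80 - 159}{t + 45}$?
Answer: $- \frac{79 \sqrt{42}}{460} \approx -1.113$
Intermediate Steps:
$j = 3 \sqrt{42}$ ($j = \sqrt{\left(-133 + 219\right) + 292} = \sqrt{86 + 292} = \sqrt{378} = 3 \sqrt{42} \approx 19.442$)
$A = - \frac{79}{1380}$ ($A = - \frac{\left(80 - 159\right) \frac{1}{-505 + 45}}{3} = - \frac{\left(-79\right) \frac{1}{-460}}{3} = - \frac{\left(-79\right) \left(- \frac{1}{460}\right)}{3} = \left(- \frac{1}{3}\right) \frac{79}{460} = - \frac{79}{1380} \approx -0.057246$)
$j A = 3 \sqrt{42} \left(- \frac{79}{1380}\right) = - \frac{79 \sqrt{42}}{460}$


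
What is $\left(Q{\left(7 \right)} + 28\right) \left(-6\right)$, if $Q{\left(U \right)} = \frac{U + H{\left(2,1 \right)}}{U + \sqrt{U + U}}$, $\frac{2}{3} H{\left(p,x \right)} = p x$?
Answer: $-180 + \frac{12 \sqrt{14}}{7} \approx -173.59$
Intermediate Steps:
$H{\left(p,x \right)} = \frac{3 p x}{2}$
$Q{\left(U \right)} = \frac{3 + U}{U + \sqrt{2} \sqrt{U}}$ ($Q{\left(U \right)} = \frac{U + \frac{3}{2} \cdot 2 \cdot 1}{U + \sqrt{U + U}} = \frac{U + 3}{U + \sqrt{2 U}} = \frac{3 + U}{U + \sqrt{2} \sqrt{U}}$)
$\left(Q{\left(7 \right)} + 28\right) \left(-6\right) = \left(\frac{3 + 7}{7 + \sqrt{2} \sqrt{7}} + 28\right) \left(-6\right) = \left(\frac{1}{7 + \sqrt{14}} \cdot 10 + 28\right) \left(-6\right) = \left(\frac{10}{7 + \sqrt{14}} + 28\right) \left(-6\right) = \left(28 + \frac{10}{7 + \sqrt{14}}\right) \left(-6\right) = -168 - \frac{60}{7 + \sqrt{14}}$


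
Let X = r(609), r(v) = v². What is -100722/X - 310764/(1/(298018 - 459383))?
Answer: 6199453055149646/123627 ≈ 5.0146e+10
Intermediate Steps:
X = 370881 (X = 609² = 370881)
-100722/X - 310764/(1/(298018 - 459383)) = -100722/370881 - 310764/(1/(298018 - 459383)) = -100722*1/370881 - 310764/(1/(-161365)) = -33574/123627 - 310764/(-1/161365) = -33574/123627 - 310764*(-161365) = -33574/123627 + 50146432860 = 6199453055149646/123627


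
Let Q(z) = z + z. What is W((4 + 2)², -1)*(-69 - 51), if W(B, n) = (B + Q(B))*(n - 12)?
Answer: 168480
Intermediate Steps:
Q(z) = 2*z
W(B, n) = 3*B*(-12 + n) (W(B, n) = (B + 2*B)*(n - 12) = (3*B)*(-12 + n) = 3*B*(-12 + n))
W((4 + 2)², -1)*(-69 - 51) = (3*(4 + 2)²*(-12 - 1))*(-69 - 51) = (3*6²*(-13))*(-120) = (3*36*(-13))*(-120) = -1404*(-120) = 168480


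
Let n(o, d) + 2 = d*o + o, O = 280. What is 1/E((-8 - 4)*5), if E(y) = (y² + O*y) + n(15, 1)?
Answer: -1/13172 ≈ -7.5919e-5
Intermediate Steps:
n(o, d) = -2 + o + d*o (n(o, d) = -2 + (d*o + o) = -2 + (o + d*o) = -2 + o + d*o)
E(y) = 28 + y² + 280*y (E(y) = (y² + 280*y) + (-2 + 15 + 1*15) = (y² + 280*y) + (-2 + 15 + 15) = (y² + 280*y) + 28 = 28 + y² + 280*y)
1/E((-8 - 4)*5) = 1/(28 + ((-8 - 4)*5)² + 280*((-8 - 4)*5)) = 1/(28 + (-12*5)² + 280*(-12*5)) = 1/(28 + (-60)² + 280*(-60)) = 1/(28 + 3600 - 16800) = 1/(-13172) = -1/13172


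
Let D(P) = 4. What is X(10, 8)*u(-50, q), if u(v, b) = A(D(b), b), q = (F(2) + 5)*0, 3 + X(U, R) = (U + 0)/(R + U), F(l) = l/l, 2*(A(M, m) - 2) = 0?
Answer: -44/9 ≈ -4.8889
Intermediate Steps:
A(M, m) = 2 (A(M, m) = 2 + (1/2)*0 = 2 + 0 = 2)
F(l) = 1
X(U, R) = -3 + U/(R + U) (X(U, R) = -3 + (U + 0)/(R + U) = -3 + U/(R + U))
q = 0 (q = (1 + 5)*0 = 6*0 = 0)
u(v, b) = 2
X(10, 8)*u(-50, q) = ((-3*8 - 2*10)/(8 + 10))*2 = ((-24 - 20)/18)*2 = ((1/18)*(-44))*2 = -22/9*2 = -44/9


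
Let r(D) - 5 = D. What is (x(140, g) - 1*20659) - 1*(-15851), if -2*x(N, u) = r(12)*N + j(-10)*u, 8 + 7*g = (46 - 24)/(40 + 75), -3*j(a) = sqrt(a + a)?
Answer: -5998 - 898*I*sqrt(5)/2415 ≈ -5998.0 - 0.83147*I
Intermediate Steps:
j(a) = -sqrt(2)*sqrt(a)/3 (j(a) = -sqrt(a + a)/3 = -sqrt(2)*sqrt(a)/3)
r(D) = 5 + D
g = -898/805 (g = -8/7 + ((46 - 24)/(40 + 75))/7 = -8/7 + (22/115)/7 = -8/7 + (22*(1/115))/7 = -8/7 + (1/7)*(22/115) = -8/7 + 22/805 = -898/805 ≈ -1.1155)
x(N, u) = -17*N/2 + I*u*sqrt(5)/3 (x(N, u) = -((5 + 12)*N + (-sqrt(2)*sqrt(-10)/3)*u)/2 = -(17*N + (-sqrt(2)*I*sqrt(10)/3)*u)/2 = -(17*N + (-2*I*sqrt(5)/3)*u)/2 = -(17*N - 2*I*u*sqrt(5)/3)/2 = -17*N/2 + I*u*sqrt(5)/3)
(x(140, g) - 1*20659) - 1*(-15851) = ((-17/2*140 + (1/3)*I*(-898/805)*sqrt(5)) - 1*20659) - 1*(-15851) = ((-1190 - 898*I*sqrt(5)/2415) - 20659) + 15851 = (-21849 - 898*I*sqrt(5)/2415) + 15851 = -5998 - 898*I*sqrt(5)/2415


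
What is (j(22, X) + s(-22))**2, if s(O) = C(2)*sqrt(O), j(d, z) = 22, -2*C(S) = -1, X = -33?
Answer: (44 + I*sqrt(22))**2/4 ≈ 478.5 + 103.19*I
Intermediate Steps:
C(S) = 1/2 (C(S) = -1/2*(-1) = 1/2)
s(O) = sqrt(O)/2
(j(22, X) + s(-22))**2 = (22 + sqrt(-22)/2)**2 = (22 + (I*sqrt(22))/2)**2 = (22 + I*sqrt(22)/2)**2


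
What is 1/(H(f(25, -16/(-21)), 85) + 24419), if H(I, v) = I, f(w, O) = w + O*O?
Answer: 441/10780060 ≈ 4.0909e-5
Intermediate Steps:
f(w, O) = w + O²
1/(H(f(25, -16/(-21)), 85) + 24419) = 1/((25 + (-16/(-21))²) + 24419) = 1/((25 + (-16*(-1/21))²) + 24419) = 1/((25 + (16/21)²) + 24419) = 1/((25 + 256/441) + 24419) = 1/(11281/441 + 24419) = 1/(10780060/441) = 441/10780060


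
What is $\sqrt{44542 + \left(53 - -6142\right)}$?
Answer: $\sqrt{50737} \approx 225.25$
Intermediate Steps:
$\sqrt{44542 + \left(53 - -6142\right)} = \sqrt{44542 + \left(53 + 6142\right)} = \sqrt{44542 + 6195} = \sqrt{50737}$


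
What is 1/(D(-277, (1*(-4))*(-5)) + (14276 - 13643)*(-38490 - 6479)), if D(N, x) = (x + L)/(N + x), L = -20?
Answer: -1/28465377 ≈ -3.5130e-8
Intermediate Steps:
D(N, x) = (-20 + x)/(N + x) (D(N, x) = (x - 20)/(N + x) = (-20 + x)/(N + x))
1/(D(-277, (1*(-4))*(-5)) + (14276 - 13643)*(-38490 - 6479)) = 1/((-20 + (1*(-4))*(-5))/(-277 + (1*(-4))*(-5)) + (14276 - 13643)*(-38490 - 6479)) = 1/((-20 - 4*(-5))/(-277 - 4*(-5)) + 633*(-44969)) = 1/((-20 + 20)/(-277 + 20) - 28465377) = 1/(0/(-257) - 28465377) = 1/(-1/257*0 - 28465377) = 1/(0 - 28465377) = 1/(-28465377) = -1/28465377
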